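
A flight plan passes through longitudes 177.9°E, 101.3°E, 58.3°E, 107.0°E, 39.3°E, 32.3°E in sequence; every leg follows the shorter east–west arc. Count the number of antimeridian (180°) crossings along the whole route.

Leg 1: +177.9° → +101.3°, shortest Δλ = -76.6° (west) — does not cross 180°.
Leg 2: +101.3° → +58.3°, shortest Δλ = -43.0° (west) — does not cross 180°.
Leg 3: +58.3° → +107.0°, shortest Δλ = 48.7° (east) — does not cross 180°.
Leg 4: +107.0° → +39.3°, shortest Δλ = -67.7° (west) — does not cross 180°.
Leg 5: +39.3° → +32.3°, shortest Δλ = -7.0° (west) — does not cross 180°.
Total crossings: 0.

0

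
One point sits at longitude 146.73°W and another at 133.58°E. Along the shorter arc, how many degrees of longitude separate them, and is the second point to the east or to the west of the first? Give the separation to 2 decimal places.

Raw difference: 133.58 − -146.73 = 280.31°.
Normalise into (−180°, 180°]: 280.31° − 360° = -79.69°.
Negative ⇒ the second point lies to the west; separation 79.69°.

79.69° west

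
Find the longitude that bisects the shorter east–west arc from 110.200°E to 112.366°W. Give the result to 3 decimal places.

178.917°E

Signed shortest Δλ from +110.200° to -112.366° is +137.434°.
Midpoint longitude = +110.200° + (+137.434°)/2 = +110.200° + 68.717° = +178.917°.
(The naïve average (+110.200 + -112.366)/2 = -1.083° is on the wrong side of the globe.)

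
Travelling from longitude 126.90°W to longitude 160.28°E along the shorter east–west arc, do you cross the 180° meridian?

Naïve |160.28 − -126.90| = 287.18° > 180°, so the shorter arc goes the other way round — across 180°.
Signed shortest Δλ = ((160.28 − -126.90 + 180) mod 360) − 180 = -72.82°.
Going west by 72.82° from -126.90° passes through 180° before reaching +160.28°.

Yes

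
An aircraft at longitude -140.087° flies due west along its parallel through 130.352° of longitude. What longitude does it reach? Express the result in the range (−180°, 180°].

Start at -140.087°; shift −130.352° → -270.439°.
-270.439° lies outside (−180°, 180°]; add 360° → +89.561°.

+89.561°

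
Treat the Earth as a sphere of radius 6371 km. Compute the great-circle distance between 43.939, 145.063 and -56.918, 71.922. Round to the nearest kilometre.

13106 km

Δλ = 71.922 − 145.063 = -73.141°.
Δφ = -56.918 − 43.939 = -100.857°.
a = sin²(Δφ/2) + cos φ₁ · cos φ₂ · sin²(Δλ/2) = 0.733707.
c = 2·atan2(√a, √(1−a)) = 2.05716 rad → d = 6371·c ≈ 13106.17 km.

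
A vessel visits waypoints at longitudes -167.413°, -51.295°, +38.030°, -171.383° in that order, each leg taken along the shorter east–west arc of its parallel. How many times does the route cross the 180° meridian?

1

Leg 1: -167.413° → -51.295°, shortest Δλ = 116.118° (east) — does not cross 180°.
Leg 2: -51.295° → +38.030°, shortest Δλ = 89.325° (east) — does not cross 180°.
Leg 3: +38.030° → -171.383°, shortest Δλ = 150.587° (east) — crosses 180°.
Total crossings: 1.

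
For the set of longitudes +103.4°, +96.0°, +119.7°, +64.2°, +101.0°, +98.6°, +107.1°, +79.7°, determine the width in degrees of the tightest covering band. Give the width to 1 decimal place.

Sort the longitudes: +64.2°, +79.7°, +96.0°, +98.6°, +101.0°, +103.4°, +107.1°, +119.7°.
Eastward gaps between consecutive values (wrapping around): 15.5°, 16.3°, 2.6°, 2.4°, 2.4°, 3.7°, 12.6°, 304.5°.
Largest gap = 304.5° ⇒ minimal covering band is its complement: 360° − 304.5° = 55.5°.
Band runs from +64.2° eastward to +119.7°.

55.5°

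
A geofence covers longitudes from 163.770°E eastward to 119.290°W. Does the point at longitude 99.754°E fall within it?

No

Band width going east from +163.770° to -119.290°: ((-119.290 − 163.770) mod 360) = 76.940°.
Offset of +99.754° east of the west edge: ((99.754 − 163.770) mod 360) = 295.984°.
295.984° > 76.940° ⇒ outside.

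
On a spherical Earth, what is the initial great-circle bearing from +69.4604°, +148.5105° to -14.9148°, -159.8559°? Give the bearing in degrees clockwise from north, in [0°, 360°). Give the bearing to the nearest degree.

131°

Δλ = -159.8559 − 148.5105 = -308.3664°; wrapped into (−180°, 180°]: 51.6336°.
θ = atan2( sin Δλ · cos φ₂ , cos φ₁ · sin φ₂ − sin φ₁ · cos φ₂ · cos Δλ )
  = atan2(0.75764, -0.65195) = 130.712° → normalised to [0°, 360°): 130.712°.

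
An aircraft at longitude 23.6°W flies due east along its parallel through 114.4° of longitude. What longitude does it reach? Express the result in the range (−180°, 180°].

Start at -23.6°; shift +114.4° → +90.8°.
+90.8° already lies in (−180°, 180°].

90.8°E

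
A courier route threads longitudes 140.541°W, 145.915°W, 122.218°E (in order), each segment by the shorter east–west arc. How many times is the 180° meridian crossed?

1

Leg 1: -140.541° → -145.915°, shortest Δλ = -5.374° (west) — does not cross 180°.
Leg 2: -145.915° → +122.218°, shortest Δλ = -91.867° (west) — crosses 180°.
Total crossings: 1.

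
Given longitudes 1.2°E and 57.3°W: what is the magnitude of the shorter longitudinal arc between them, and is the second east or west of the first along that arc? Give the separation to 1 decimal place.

Raw difference: -57.3 − 1.2 = -58.5°.
Normalise into (−180°, 180°]: -58.5° stays -58.5°.
Negative ⇒ the second point lies to the west; separation 58.5°.

58.5° west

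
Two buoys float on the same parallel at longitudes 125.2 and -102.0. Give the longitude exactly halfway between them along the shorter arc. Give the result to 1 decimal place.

-168.4°

Signed shortest Δλ from +125.2° to -102.0° is +132.8°.
Midpoint longitude = +125.2° + (+132.8°)/2 = +125.2° + 66.4° = +191.6°.
Normalise into (−180°, 180°]: -168.4°.
(The naïve average (+125.2 + -102.0)/2 = 11.6° is on the wrong side of the globe.)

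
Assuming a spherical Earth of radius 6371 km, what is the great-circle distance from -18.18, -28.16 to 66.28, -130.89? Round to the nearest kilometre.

12421 km

Δλ = -130.89 − -28.16 = -102.73°.
Δφ = 66.28 − -18.18 = 84.46°.
a = sin²(Δφ/2) + cos φ₁ · cos φ₂ · sin²(Δλ/2) = 0.684932.
c = 2·atan2(√a, √(1−a)) = 1.94966 rad → d = 6371·c ≈ 12421.27 km.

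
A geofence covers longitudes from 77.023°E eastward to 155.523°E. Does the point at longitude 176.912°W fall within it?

Band width going east from +77.023° to +155.523°: ((155.523 − 77.023) mod 360) = 78.500°.
Offset of -176.912° east of the west edge: ((-176.912 − 77.023) mod 360) = 106.065°.
106.065° > 78.500° ⇒ outside.

No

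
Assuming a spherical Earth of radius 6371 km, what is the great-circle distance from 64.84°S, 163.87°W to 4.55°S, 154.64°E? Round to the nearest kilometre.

7460 km

Δλ = 154.64 − -163.87 = 318.51°; wrapped into (−180°, 180°]: -41.49°.
Δφ = -4.55 − -64.84 = 60.29°.
a = sin²(Δφ/2) + cos φ₁ · cos φ₂ · sin²(Δλ/2) = 0.305368.
c = 2·atan2(√a, √(1−a)) = 1.17096 rad → d = 6371·c ≈ 7460.21 km.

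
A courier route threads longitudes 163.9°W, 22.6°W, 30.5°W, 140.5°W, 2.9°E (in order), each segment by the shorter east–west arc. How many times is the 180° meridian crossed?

Leg 1: -163.9° → -22.6°, shortest Δλ = 141.3° (east) — does not cross 180°.
Leg 2: -22.6° → -30.5°, shortest Δλ = -7.9° (west) — does not cross 180°.
Leg 3: -30.5° → -140.5°, shortest Δλ = -110.0° (west) — does not cross 180°.
Leg 4: -140.5° → +2.9°, shortest Δλ = 143.4° (east) — does not cross 180°.
Total crossings: 0.

0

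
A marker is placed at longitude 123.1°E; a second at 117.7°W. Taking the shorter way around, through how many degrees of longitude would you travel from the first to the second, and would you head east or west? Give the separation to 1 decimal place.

Raw difference: -117.7 − 123.1 = -240.8°.
Normalise into (−180°, 180°]: -240.8° + 360° = 119.2°.
Positive ⇒ the second point lies to the east; separation 119.2°.

119.2° east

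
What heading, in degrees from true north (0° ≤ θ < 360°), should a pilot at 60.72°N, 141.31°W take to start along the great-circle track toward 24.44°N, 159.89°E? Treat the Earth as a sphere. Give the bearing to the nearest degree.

255°

Δλ = 159.89 − -141.31 = 301.20°; wrapped into (−180°, 180°]: -58.80°.
θ = atan2( sin Δλ · cos φ₂ , cos φ₁ · sin φ₂ − sin φ₁ · cos φ₂ · cos Δλ )
  = atan2(-0.77872, -0.20901) = -105.024° → normalised to [0°, 360°): 254.976°.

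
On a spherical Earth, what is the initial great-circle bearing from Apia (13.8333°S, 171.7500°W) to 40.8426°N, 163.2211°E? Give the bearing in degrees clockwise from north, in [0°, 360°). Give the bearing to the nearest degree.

Δλ = 163.2211 − -171.7500 = 334.9711°; wrapped into (−180°, 180°]: -25.0289°.
θ = atan2( sin Δλ · cos φ₂ , cos φ₁ · sin φ₂ − sin φ₁ · cos φ₂ · cos Δλ )
  = atan2(-0.32006, 0.79891) = -21.832° → normalised to [0°, 360°): 338.168°.

338°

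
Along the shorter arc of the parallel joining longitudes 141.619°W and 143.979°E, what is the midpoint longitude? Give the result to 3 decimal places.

178.820°W

Signed shortest Δλ from -141.619° to +143.979° is -74.402°.
Midpoint longitude = -141.619° + (-74.402°)/2 = -141.619° − 37.201° = -178.820°.
(The naïve average (-141.619 + +143.979)/2 = 1.18° is on the wrong side of the globe.)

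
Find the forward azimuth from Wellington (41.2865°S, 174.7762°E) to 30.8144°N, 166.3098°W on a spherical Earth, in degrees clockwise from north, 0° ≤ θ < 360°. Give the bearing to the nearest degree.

Δλ = -166.3098 − 174.7762 = -341.0860°; wrapped into (−180°, 180°]: 18.9140°.
θ = atan2( sin Δλ · cos φ₂ , cos φ₁ · sin φ₂ − sin φ₁ · cos φ₂ · cos Δλ )
  = atan2(0.27839, 0.92100) = 16.818° → normalised to [0°, 360°): 16.818°.

17°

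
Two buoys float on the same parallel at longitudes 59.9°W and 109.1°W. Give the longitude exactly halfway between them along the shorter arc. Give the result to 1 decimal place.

Signed shortest Δλ from -59.9° to -109.1° is -49.2°.
Midpoint longitude = -59.9° + (-49.2°)/2 = -59.9° − 24.6° = -84.5°.

84.5°W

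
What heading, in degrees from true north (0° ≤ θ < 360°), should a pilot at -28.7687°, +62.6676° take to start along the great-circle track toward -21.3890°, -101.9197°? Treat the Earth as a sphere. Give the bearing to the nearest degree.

198°

Δλ = -101.9197 − 62.6676 = -164.5873°.
θ = atan2( sin Δλ · cos φ₂ , cos φ₁ · sin φ₂ − sin φ₁ · cos φ₂ · cos Δλ )
  = atan2(-0.24747, -0.75169) = -161.778° → normalised to [0°, 360°): 198.222°.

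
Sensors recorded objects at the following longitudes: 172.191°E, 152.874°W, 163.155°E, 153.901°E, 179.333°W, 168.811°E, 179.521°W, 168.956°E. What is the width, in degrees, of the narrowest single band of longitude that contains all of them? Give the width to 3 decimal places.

53.225°

Sort the longitudes: -179.521°, -179.333°, -152.874°, +153.901°, +163.155°, +168.811°, +168.956°, +172.191°.
Eastward gaps between consecutive values (wrapping around): 0.188°, 26.459°, 306.775°, 9.254°, 5.656°, 0.145°, 3.235°, 8.288°.
Largest gap = 306.775° ⇒ minimal covering band is its complement: 360° − 306.775° = 53.225°.
Band runs from +153.901° eastward to -152.874°, crossing the antimeridian.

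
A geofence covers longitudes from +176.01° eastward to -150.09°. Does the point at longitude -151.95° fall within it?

Yes

Band width going east from +176.01° to -150.09°: ((-150.09 − 176.01) mod 360) = 33.90°.
Offset of -151.95° east of the west edge: ((-151.95 − 176.01) mod 360) = 32.04°.
32.04° ≤ 33.90° ⇒ inside.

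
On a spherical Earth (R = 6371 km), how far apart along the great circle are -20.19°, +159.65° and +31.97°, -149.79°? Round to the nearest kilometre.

Δλ = -149.79 − 159.65 = -309.44°; wrapped into (−180°, 180°]: 50.56°.
Δφ = 31.97 − -20.19 = 52.16°.
a = sin²(Δφ/2) + cos φ₁ · cos φ₂ · sin²(Δλ/2) = 0.338470.
c = 2·atan2(√a, √(1−a)) = 1.24183 rad → d = 6371·c ≈ 7911.73 km.

7912 km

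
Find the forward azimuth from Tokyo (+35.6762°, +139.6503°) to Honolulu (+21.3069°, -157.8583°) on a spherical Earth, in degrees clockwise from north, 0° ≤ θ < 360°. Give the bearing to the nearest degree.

87°

Δλ = -157.8583 − 139.6503 = -297.5086°; wrapped into (−180°, 180°]: 62.4914°.
θ = atan2( sin Δλ · cos φ₂ , cos φ₁ · sin φ₂ − sin φ₁ · cos φ₂ · cos Δλ )
  = atan2(0.82632, 0.04421) = 86.937° → normalised to [0°, 360°): 86.937°.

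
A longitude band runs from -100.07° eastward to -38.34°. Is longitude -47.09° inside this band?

Yes

Band width going east from -100.07° to -38.34°: ((-38.34 − -100.07) mod 360) = 61.73°.
Offset of -47.09° east of the west edge: ((-47.09 − -100.07) mod 360) = 52.98°.
52.98° ≤ 61.73° ⇒ inside.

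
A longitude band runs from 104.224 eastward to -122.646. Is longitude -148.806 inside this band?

Band width going east from +104.224° to -122.646°: ((-122.646 − 104.224) mod 360) = 133.130°.
Offset of -148.806° east of the west edge: ((-148.806 − 104.224) mod 360) = 106.970°.
106.970° ≤ 133.130° ⇒ inside.

Yes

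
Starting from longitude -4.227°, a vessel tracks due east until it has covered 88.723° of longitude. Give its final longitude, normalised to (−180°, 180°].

+84.496°

Start at -4.227°; shift +88.723° → +84.496°.
+84.496° already lies in (−180°, 180°].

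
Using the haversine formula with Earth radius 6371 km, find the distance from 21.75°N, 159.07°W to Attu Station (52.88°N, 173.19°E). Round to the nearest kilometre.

Δλ = 173.19 − -159.07 = 332.26°; wrapped into (−180°, 180°]: -27.74°.
Δφ = 52.88 − 21.75 = 31.13°.
a = sin²(Δφ/2) + cos φ₁ · cos φ₂ · sin²(Δλ/2) = 0.104213.
c = 2·atan2(√a, √(1−a)) = 0.65741 rad → d = 6371·c ≈ 4188.39 km.

4188 km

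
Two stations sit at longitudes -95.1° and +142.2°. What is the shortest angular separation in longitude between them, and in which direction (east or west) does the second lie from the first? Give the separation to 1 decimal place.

122.7° west

Raw difference: 142.2 − -95.1 = 237.3°.
Normalise into (−180°, 180°]: 237.3° − 360° = -122.7°.
Negative ⇒ the second point lies to the west; separation 122.7°.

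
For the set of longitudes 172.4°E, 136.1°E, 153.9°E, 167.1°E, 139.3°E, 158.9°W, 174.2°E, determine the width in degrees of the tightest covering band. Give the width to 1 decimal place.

Sort the longitudes: -158.9°, +136.1°, +139.3°, +153.9°, +167.1°, +172.4°, +174.2°.
Eastward gaps between consecutive values (wrapping around): 295.0°, 3.2°, 14.6°, 13.2°, 5.3°, 1.8°, 26.9°.
Largest gap = 295.0° ⇒ minimal covering band is its complement: 360° − 295.0° = 65.0°.
Band runs from +136.1° eastward to -158.9°, crossing the antimeridian.

65.0°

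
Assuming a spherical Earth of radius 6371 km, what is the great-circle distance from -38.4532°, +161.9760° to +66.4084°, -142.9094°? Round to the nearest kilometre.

12564 km

Δλ = -142.9094 − 161.9760 = -304.8854°; wrapped into (−180°, 180°]: 55.1146°.
Δφ = 66.4084 − -38.4532 = 104.8616°.
a = sin²(Δφ/2) + cos φ₁ · cos φ₂ · sin²(Δλ/2) = 0.695323.
c = 2·atan2(√a, √(1−a)) = 1.97213 rad → d = 6371·c ≈ 12564.44 km.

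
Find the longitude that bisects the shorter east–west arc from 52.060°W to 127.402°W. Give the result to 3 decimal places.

Signed shortest Δλ from -52.060° to -127.402° is -75.342°.
Midpoint longitude = -52.060° + (-75.342°)/2 = -52.060° − 37.671° = -89.731°.

89.731°W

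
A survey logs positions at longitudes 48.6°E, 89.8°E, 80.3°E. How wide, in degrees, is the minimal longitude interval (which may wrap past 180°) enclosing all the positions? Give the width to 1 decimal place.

Sort the longitudes: +48.6°, +80.3°, +89.8°.
Eastward gaps between consecutive values (wrapping around): 31.7°, 9.5°, 318.8°.
Largest gap = 318.8° ⇒ minimal covering band is its complement: 360° − 318.8° = 41.2°.
Band runs from +48.6° eastward to +89.8°.

41.2°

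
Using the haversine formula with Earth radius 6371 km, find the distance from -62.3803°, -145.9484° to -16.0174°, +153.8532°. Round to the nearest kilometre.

6919 km

Δλ = 153.8532 − -145.9484 = 299.8016°; wrapped into (−180°, 180°]: -60.1984°.
Δφ = -16.0174 − -62.3803 = 46.3629°.
a = sin²(Δφ/2) + cos φ₁ · cos φ₂ · sin²(Δλ/2) = 0.267025.
c = 2·atan2(√a, √(1−a)) = 1.08609 rad → d = 6371·c ≈ 6919.47 km.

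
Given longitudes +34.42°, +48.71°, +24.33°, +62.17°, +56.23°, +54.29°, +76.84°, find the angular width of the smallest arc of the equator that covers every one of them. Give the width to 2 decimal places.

52.51°

Sort the longitudes: +24.33°, +34.42°, +48.71°, +54.29°, +56.23°, +62.17°, +76.84°.
Eastward gaps between consecutive values (wrapping around): 10.09°, 14.29°, 5.58°, 1.94°, 5.94°, 14.67°, 307.49°.
Largest gap = 307.49° ⇒ minimal covering band is its complement: 360° − 307.49° = 52.51°.
Band runs from +24.33° eastward to +76.84°.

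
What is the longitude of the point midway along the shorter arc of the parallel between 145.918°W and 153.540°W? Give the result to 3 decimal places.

Signed shortest Δλ from -145.918° to -153.540° is -7.622°.
Midpoint longitude = -145.918° + (-7.622°)/2 = -145.918° − 3.811° = -149.729°.

149.729°W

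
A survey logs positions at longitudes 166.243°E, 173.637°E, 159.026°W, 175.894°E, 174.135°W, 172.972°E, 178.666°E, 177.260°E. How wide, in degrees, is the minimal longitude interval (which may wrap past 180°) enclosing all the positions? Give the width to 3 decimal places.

Sort the longitudes: -174.135°, -159.026°, +166.243°, +172.972°, +173.637°, +175.894°, +177.260°, +178.666°.
Eastward gaps between consecutive values (wrapping around): 15.109°, 325.269°, 6.729°, 0.665°, 2.257°, 1.366°, 1.406°, 7.199°.
Largest gap = 325.269° ⇒ minimal covering band is its complement: 360° − 325.269° = 34.731°.
Band runs from +166.243° eastward to -159.026°, crossing the antimeridian.

34.731°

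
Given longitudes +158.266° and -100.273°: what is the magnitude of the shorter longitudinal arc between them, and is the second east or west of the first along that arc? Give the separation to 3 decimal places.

101.461° east

Raw difference: -100.273 − 158.266 = -258.539°.
Normalise into (−180°, 180°]: -258.539° + 360° = 101.461°.
Positive ⇒ the second point lies to the east; separation 101.461°.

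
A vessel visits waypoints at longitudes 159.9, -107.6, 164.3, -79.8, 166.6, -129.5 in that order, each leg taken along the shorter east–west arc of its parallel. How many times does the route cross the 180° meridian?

Leg 1: +159.9° → -107.6°, shortest Δλ = 92.5° (east) — crosses 180°.
Leg 2: -107.6° → +164.3°, shortest Δλ = -88.1° (west) — crosses 180°.
Leg 3: +164.3° → -79.8°, shortest Δλ = 115.9° (east) — crosses 180°.
Leg 4: -79.8° → +166.6°, shortest Δλ = -113.6° (west) — crosses 180°.
Leg 5: +166.6° → -129.5°, shortest Δλ = 63.9° (east) — crosses 180°.
Total crossings: 5.

5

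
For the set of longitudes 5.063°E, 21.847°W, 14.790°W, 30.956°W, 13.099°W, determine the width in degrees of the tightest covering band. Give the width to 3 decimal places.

36.019°

Sort the longitudes: -30.956°, -21.847°, -14.790°, -13.099°, +5.063°.
Eastward gaps between consecutive values (wrapping around): 9.109°, 7.057°, 1.691°, 18.162°, 323.981°.
Largest gap = 323.981° ⇒ minimal covering band is its complement: 360° − 323.981° = 36.019°.
Band runs from -30.956° eastward to +5.063°.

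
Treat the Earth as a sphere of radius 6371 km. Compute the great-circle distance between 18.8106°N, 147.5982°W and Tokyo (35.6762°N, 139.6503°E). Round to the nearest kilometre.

7274 km

Δλ = 139.6503 − -147.5982 = 287.2485°; wrapped into (−180°, 180°]: -72.7515°.
Δφ = 35.6762 − 18.8106 = 16.8656°.
a = sin²(Δφ/2) + cos φ₁ · cos φ₂ · sin²(Δλ/2) = 0.291974.
c = 2·atan2(√a, √(1−a)) = 1.14170 rad → d = 6371·c ≈ 7273.75 km.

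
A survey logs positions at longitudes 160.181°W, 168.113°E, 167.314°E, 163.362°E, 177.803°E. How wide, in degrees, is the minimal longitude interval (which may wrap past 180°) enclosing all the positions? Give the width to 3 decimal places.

36.457°

Sort the longitudes: -160.181°, +163.362°, +167.314°, +168.113°, +177.803°.
Eastward gaps between consecutive values (wrapping around): 323.543°, 3.952°, 0.799°, 9.690°, 22.016°.
Largest gap = 323.543° ⇒ minimal covering band is its complement: 360° − 323.543° = 36.457°.
Band runs from +163.362° eastward to -160.181°, crossing the antimeridian.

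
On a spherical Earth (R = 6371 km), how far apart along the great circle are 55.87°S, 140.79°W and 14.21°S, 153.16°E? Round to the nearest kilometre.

Δλ = 153.16 − -140.79 = 293.95°; wrapped into (−180°, 180°]: -66.05°.
Δφ = -14.21 − -55.87 = 41.66°.
a = sin²(Δφ/2) + cos φ₁ · cos φ₂ · sin²(Δλ/2) = 0.288005.
c = 2·atan2(√a, √(1−a)) = 1.13295 rad → d = 6371·c ≈ 7218.03 km.

7218 km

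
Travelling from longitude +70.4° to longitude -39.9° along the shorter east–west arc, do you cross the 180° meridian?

No

Signed shortest Δλ = ((-39.9 − 70.4 + 180) mod 360) − 180 = -110.3°.
Going west by 110.3° from +70.4° reaches -39.9° without touching 180°.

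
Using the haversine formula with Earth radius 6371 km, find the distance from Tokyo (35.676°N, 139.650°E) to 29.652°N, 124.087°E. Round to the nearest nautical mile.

864 nmi

Δλ = 124.087 − 139.650 = -15.563°.
Δφ = 29.652 − 35.676 = -6.024°.
a = sin²(Δφ/2) + cos φ₁ · cos φ₂ · sin²(Δλ/2) = 0.015702.
c = 2·atan2(√a, √(1−a)) = 0.25128 rad → d = 6371·c ≈ 1600.90 km ≈ 864.42 nmi.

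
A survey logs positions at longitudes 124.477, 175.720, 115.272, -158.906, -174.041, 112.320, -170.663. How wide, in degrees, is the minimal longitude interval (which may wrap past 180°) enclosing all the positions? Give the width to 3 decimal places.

Sort the longitudes: -174.041°, -170.663°, -158.906°, +112.320°, +115.272°, +124.477°, +175.720°.
Eastward gaps between consecutive values (wrapping around): 3.378°, 11.757°, 271.226°, 2.952°, 9.205°, 51.243°, 10.239°.
Largest gap = 271.226° ⇒ minimal covering band is its complement: 360° − 271.226° = 88.774°.
Band runs from +112.320° eastward to -158.906°, crossing the antimeridian.

88.774°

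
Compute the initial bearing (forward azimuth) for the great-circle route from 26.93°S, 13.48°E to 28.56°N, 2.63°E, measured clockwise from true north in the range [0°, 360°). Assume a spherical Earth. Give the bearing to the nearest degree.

349°

Δλ = 2.63 − 13.48 = -10.85°.
θ = atan2( sin Δλ · cos φ₂ , cos φ₁ · sin φ₂ − sin φ₁ · cos φ₂ · cos Δλ )
  = atan2(-0.16533, 0.81692) = -11.441° → normalised to [0°, 360°): 348.559°.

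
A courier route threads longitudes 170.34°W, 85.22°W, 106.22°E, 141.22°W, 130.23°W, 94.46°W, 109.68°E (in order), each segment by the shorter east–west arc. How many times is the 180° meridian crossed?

3

Leg 1: -170.34° → -85.22°, shortest Δλ = 85.12° (east) — does not cross 180°.
Leg 2: -85.22° → +106.22°, shortest Δλ = -168.56° (west) — crosses 180°.
Leg 3: +106.22° → -141.22°, shortest Δλ = 112.56° (east) — crosses 180°.
Leg 4: -141.22° → -130.23°, shortest Δλ = 10.99° (east) — does not cross 180°.
Leg 5: -130.23° → -94.46°, shortest Δλ = 35.77° (east) — does not cross 180°.
Leg 6: -94.46° → +109.68°, shortest Δλ = -155.86° (west) — crosses 180°.
Total crossings: 3.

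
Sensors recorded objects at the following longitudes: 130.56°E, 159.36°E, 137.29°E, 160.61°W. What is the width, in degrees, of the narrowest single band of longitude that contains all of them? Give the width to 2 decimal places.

68.83°

Sort the longitudes: -160.61°, +130.56°, +137.29°, +159.36°.
Eastward gaps between consecutive values (wrapping around): 291.17°, 6.73°, 22.07°, 40.03°.
Largest gap = 291.17° ⇒ minimal covering band is its complement: 360° − 291.17° = 68.83°.
Band runs from +130.56° eastward to -160.61°, crossing the antimeridian.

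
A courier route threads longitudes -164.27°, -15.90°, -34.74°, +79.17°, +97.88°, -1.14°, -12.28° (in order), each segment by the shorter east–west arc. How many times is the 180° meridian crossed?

0

Leg 1: -164.27° → -15.90°, shortest Δλ = 148.37° (east) — does not cross 180°.
Leg 2: -15.90° → -34.74°, shortest Δλ = -18.84° (west) — does not cross 180°.
Leg 3: -34.74° → +79.17°, shortest Δλ = 113.91° (east) — does not cross 180°.
Leg 4: +79.17° → +97.88°, shortest Δλ = 18.71° (east) — does not cross 180°.
Leg 5: +97.88° → -1.14°, shortest Δλ = -99.02° (west) — does not cross 180°.
Leg 6: -1.14° → -12.28°, shortest Δλ = -11.14° (west) — does not cross 180°.
Total crossings: 0.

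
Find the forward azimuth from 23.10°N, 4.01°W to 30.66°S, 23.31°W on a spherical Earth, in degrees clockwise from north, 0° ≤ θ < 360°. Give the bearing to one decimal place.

199.8°

Δλ = -23.31 − -4.01 = -19.30°.
θ = atan2( sin Δλ · cos φ₂ , cos φ₁ · sin φ₂ − sin φ₁ · cos φ₂ · cos Δλ )
  = atan2(-0.28431, -0.78758) = -160.151° → normalised to [0°, 360°): 199.849°.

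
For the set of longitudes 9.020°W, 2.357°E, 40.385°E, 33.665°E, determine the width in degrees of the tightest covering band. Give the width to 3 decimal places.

49.405°

Sort the longitudes: -9.020°, +2.357°, +33.665°, +40.385°.
Eastward gaps between consecutive values (wrapping around): 11.377°, 31.308°, 6.720°, 310.595°.
Largest gap = 310.595° ⇒ minimal covering band is its complement: 360° − 310.595° = 49.405°.
Band runs from -9.020° eastward to +40.385°.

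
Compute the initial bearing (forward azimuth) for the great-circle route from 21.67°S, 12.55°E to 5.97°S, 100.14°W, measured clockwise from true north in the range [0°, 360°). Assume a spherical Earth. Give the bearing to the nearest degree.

Δλ = -100.14 − 12.55 = -112.69°.
θ = atan2( sin Δλ · cos φ₂ , cos φ₁ · sin φ₂ − sin φ₁ · cos φ₂ · cos Δλ )
  = atan2(-0.91760, -0.23832) = -104.560° → normalised to [0°, 360°): 255.440°.

255°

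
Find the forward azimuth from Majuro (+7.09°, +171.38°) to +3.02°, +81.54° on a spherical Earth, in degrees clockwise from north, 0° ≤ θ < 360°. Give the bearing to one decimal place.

273.0°

Δλ = 81.54 − 171.38 = -89.84°.
θ = atan2( sin Δλ · cos φ₂ , cos φ₁ · sin φ₂ − sin φ₁ · cos φ₂ · cos Δλ )
  = atan2(-0.99861, 0.05194) = -87.023° → normalised to [0°, 360°): 272.977°.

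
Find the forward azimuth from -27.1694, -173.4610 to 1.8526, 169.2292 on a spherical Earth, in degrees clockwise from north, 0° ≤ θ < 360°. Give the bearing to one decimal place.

Δλ = 169.2292 − -173.4610 = 342.6902°; wrapped into (−180°, 180°]: -17.3098°.
θ = atan2( sin Δλ · cos φ₂ , cos φ₁ · sin φ₂ − sin φ₁ · cos φ₂ · cos Δλ )
  = atan2(-0.29738, 0.46448) = -32.630° → normalised to [0°, 360°): 327.370°.

327.4°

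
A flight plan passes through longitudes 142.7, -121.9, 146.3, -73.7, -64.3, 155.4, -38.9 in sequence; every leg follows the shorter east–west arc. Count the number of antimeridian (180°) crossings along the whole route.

Leg 1: +142.7° → -121.9°, shortest Δλ = 95.4° (east) — crosses 180°.
Leg 2: -121.9° → +146.3°, shortest Δλ = -91.8° (west) — crosses 180°.
Leg 3: +146.3° → -73.7°, shortest Δλ = 140.0° (east) — crosses 180°.
Leg 4: -73.7° → -64.3°, shortest Δλ = 9.4° (east) — does not cross 180°.
Leg 5: -64.3° → +155.4°, shortest Δλ = -140.3° (west) — crosses 180°.
Leg 6: +155.4° → -38.9°, shortest Δλ = 165.7° (east) — crosses 180°.
Total crossings: 5.

5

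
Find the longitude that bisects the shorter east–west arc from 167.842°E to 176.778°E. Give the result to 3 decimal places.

Signed shortest Δλ from +167.842° to +176.778° is +8.936°.
Midpoint longitude = +167.842° + (+8.936°)/2 = +167.842° + 4.468° = +172.310°.

172.310°E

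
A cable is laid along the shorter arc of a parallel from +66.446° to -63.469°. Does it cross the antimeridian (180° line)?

Signed shortest Δλ = ((-63.469 − 66.446 + 180) mod 360) − 180 = -129.915°.
Going west by 129.915° from +66.446° reaches -63.469° without touching 180°.

No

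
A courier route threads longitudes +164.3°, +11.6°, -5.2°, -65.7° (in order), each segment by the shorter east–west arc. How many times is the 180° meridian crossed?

Leg 1: +164.3° → +11.6°, shortest Δλ = -152.7° (west) — does not cross 180°.
Leg 2: +11.6° → -5.2°, shortest Δλ = -16.8° (west) — does not cross 180°.
Leg 3: -5.2° → -65.7°, shortest Δλ = -60.5° (west) — does not cross 180°.
Total crossings: 0.

0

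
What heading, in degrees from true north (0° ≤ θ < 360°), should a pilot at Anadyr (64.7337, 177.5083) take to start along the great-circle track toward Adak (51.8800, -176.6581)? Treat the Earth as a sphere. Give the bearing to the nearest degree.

Δλ = -176.6581 − 177.5083 = -354.1664°; wrapped into (−180°, 180°]: 5.8336°.
θ = atan2( sin Δλ · cos φ₂ , cos φ₁ · sin φ₂ − sin φ₁ · cos φ₂ · cos Δλ )
  = atan2(0.06274, -0.21957) = 164.053° → normalised to [0°, 360°): 164.053°.

164°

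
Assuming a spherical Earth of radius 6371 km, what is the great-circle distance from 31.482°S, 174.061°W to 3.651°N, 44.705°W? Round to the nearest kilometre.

13895 km

Δλ = -44.705 − -174.061 = 129.356°.
Δφ = 3.651 − -31.482 = 35.133°.
a = sin²(Δφ/2) + cos φ₁ · cos φ₂ · sin²(Δλ/2) = 0.786476.
c = 2·atan2(√a, √(1−a)) = 2.18090 rad → d = 6371·c ≈ 13894.51 km.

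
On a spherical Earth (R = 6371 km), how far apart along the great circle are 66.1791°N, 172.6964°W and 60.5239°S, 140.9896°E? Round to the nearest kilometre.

14593 km

Δλ = 140.9896 − -172.6964 = 313.6860°; wrapped into (−180°, 180°]: -46.3140°.
Δφ = -60.5239 − 66.1791 = -126.7030°.
a = sin²(Δφ/2) + cos φ₁ · cos φ₂ · sin²(Δλ/2) = 0.829567.
c = 2·atan2(√a, √(1−a)) = 2.29046 rad → d = 6371·c ≈ 14592.54 km.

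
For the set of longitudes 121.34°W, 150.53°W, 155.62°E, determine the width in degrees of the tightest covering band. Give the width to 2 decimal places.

83.04°

Sort the longitudes: -150.53°, -121.34°, +155.62°.
Eastward gaps between consecutive values (wrapping around): 29.19°, 276.96°, 53.85°.
Largest gap = 276.96° ⇒ minimal covering band is its complement: 360° − 276.96° = 83.04°.
Band runs from +155.62° eastward to -121.34°, crossing the antimeridian.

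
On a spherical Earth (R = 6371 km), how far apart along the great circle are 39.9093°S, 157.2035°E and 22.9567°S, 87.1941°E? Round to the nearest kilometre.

Δλ = 87.1941 − 157.2035 = -70.0094°.
Δφ = -22.9567 − -39.9093 = 16.9526°.
a = sin²(Δφ/2) + cos φ₁ · cos φ₂ · sin²(Δλ/2) = 0.254150.
c = 2·atan2(√a, √(1−a)) = 1.05676 rad → d = 6371·c ≈ 6732.59 km.

6733 km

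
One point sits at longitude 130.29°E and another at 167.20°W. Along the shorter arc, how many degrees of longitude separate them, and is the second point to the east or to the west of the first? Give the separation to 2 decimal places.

Raw difference: -167.20 − 130.29 = -297.49°.
Normalise into (−180°, 180°]: -297.49° + 360° = 62.51°.
Positive ⇒ the second point lies to the east; separation 62.51°.

62.51° east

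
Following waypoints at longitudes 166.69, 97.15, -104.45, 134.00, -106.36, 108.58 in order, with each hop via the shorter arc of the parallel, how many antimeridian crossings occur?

Leg 1: +166.69° → +97.15°, shortest Δλ = -69.54° (west) — does not cross 180°.
Leg 2: +97.15° → -104.45°, shortest Δλ = 158.4° (east) — crosses 180°.
Leg 3: -104.45° → +134.00°, shortest Δλ = -121.55° (west) — crosses 180°.
Leg 4: +134.00° → -106.36°, shortest Δλ = 119.64° (east) — crosses 180°.
Leg 5: -106.36° → +108.58°, shortest Δλ = -145.06° (west) — crosses 180°.
Total crossings: 4.

4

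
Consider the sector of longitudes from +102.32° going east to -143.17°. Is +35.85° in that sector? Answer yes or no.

No

Band width going east from +102.32° to -143.17°: ((-143.17 − 102.32) mod 360) = 114.51°.
Offset of +35.85° east of the west edge: ((35.85 − 102.32) mod 360) = 293.53°.
293.53° > 114.51° ⇒ outside.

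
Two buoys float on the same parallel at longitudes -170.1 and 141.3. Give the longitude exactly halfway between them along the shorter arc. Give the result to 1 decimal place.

Signed shortest Δλ from -170.1° to +141.3° is -48.6°.
Midpoint longitude = -170.1° + (-48.6°)/2 = -170.1° − 24.3° = -194.4°.
Normalise into (−180°, 180°]: +165.6°.
(The naïve average (-170.1 + +141.3)/2 = -14.4° is on the wrong side of the globe.)

+165.6°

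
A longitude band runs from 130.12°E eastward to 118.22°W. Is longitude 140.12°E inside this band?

Yes

Band width going east from +130.12° to -118.22°: ((-118.22 − 130.12) mod 360) = 111.66°.
Offset of +140.12° east of the west edge: ((140.12 − 130.12) mod 360) = 10.00°.
10.00° ≤ 111.66° ⇒ inside.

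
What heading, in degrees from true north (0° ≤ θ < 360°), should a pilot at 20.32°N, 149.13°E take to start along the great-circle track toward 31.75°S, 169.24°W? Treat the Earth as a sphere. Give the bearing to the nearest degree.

142°

Δλ = -169.24 − 149.13 = -318.37°; wrapped into (−180°, 180°]: 41.63°.
θ = atan2( sin Δλ · cos φ₂ , cos φ₁ · sin φ₂ − sin φ₁ · cos φ₂ · cos Δλ )
  = atan2(0.56490, -0.71419) = 141.657° → normalised to [0°, 360°): 141.657°.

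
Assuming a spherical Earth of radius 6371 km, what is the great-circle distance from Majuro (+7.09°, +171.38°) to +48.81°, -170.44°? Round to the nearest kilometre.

Δλ = -170.44 − 171.38 = -341.82°; wrapped into (−180°, 180°]: 18.18°.
Δφ = 48.81 − 7.09 = 41.72°.
a = sin²(Δφ/2) + cos φ₁ · cos φ₂ · sin²(Δλ/2) = 0.143109.
c = 2·atan2(√a, √(1−a)) = 0.77591 rad → d = 6371·c ≈ 4943.33 km.

4943 km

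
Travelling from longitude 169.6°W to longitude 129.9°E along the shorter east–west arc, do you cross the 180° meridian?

Naïve |129.9 − -169.6| = 299.5° > 180°, so the shorter arc goes the other way round — across 180°.
Signed shortest Δλ = ((129.9 − -169.6 + 180) mod 360) − 180 = -60.5°.
Going west by 60.5° from -169.6° passes through 180° before reaching +129.9°.

Yes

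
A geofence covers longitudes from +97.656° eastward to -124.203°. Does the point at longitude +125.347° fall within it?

Yes

Band width going east from +97.656° to -124.203°: ((-124.203 − 97.656) mod 360) = 138.141°.
Offset of +125.347° east of the west edge: ((125.347 − 97.656) mod 360) = 27.691°.
27.691° ≤ 138.141° ⇒ inside.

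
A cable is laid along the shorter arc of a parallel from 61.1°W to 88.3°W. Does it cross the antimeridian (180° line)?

No

Signed shortest Δλ = ((-88.3 − -61.1 + 180) mod 360) − 180 = -27.2°.
Going west by 27.2° from -61.1° reaches -88.3° without touching 180°.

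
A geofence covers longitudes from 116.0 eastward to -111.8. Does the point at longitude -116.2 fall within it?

Yes

Band width going east from +116.0° to -111.8°: ((-111.8 − 116.0) mod 360) = 132.2°.
Offset of -116.2° east of the west edge: ((-116.2 − 116.0) mod 360) = 127.8°.
127.8° ≤ 132.2° ⇒ inside.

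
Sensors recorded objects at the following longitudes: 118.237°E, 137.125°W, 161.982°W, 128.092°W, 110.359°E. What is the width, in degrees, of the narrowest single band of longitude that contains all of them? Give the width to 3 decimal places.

121.549°

Sort the longitudes: -161.982°, -137.125°, -128.092°, +110.359°, +118.237°.
Eastward gaps between consecutive values (wrapping around): 24.857°, 9.033°, 238.451°, 7.878°, 79.781°.
Largest gap = 238.451° ⇒ minimal covering band is its complement: 360° − 238.451° = 121.549°.
Band runs from +110.359° eastward to -128.092°, crossing the antimeridian.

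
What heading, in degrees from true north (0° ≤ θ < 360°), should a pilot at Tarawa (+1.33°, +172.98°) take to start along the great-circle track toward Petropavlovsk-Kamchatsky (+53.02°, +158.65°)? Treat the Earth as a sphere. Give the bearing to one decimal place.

349.3°

Δλ = 158.65 − 172.98 = -14.33°.
θ = atan2( sin Δλ · cos φ₂ , cos φ₁ · sin φ₂ − sin φ₁ · cos φ₂ · cos Δλ )
  = atan2(-0.14888, 0.78510) = -10.738° → normalised to [0°, 360°): 349.262°.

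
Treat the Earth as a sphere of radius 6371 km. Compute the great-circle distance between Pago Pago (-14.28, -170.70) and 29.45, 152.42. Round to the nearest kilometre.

Δλ = 152.42 − -170.70 = 323.12°; wrapped into (−180°, 180°]: -36.88°.
Δφ = 29.45 − -14.28 = 43.73°.
a = sin²(Δφ/2) + cos φ₁ · cos φ₂ · sin²(Δλ/2) = 0.223130.
c = 2·atan2(√a, √(1−a)) = 0.98395 rad → d = 6371·c ≈ 6268.73 km.

6269 km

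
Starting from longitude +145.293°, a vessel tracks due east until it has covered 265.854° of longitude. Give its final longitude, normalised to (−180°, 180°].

+51.147°

Start at +145.293°; shift +265.854° → +411.147°.
+411.147° lies outside (−180°, 180°]; subtract 360° → +51.147°.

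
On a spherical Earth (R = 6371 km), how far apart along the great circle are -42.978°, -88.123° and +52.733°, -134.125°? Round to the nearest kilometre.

11518 km

Δλ = -134.125 − -88.123 = -46.002°.
Δφ = 52.733 − -42.978 = 95.711°.
a = sin²(Δφ/2) + cos φ₁ · cos φ₂ · sin²(Δλ/2) = 0.617396.
c = 2·atan2(√a, √(1−a)) = 1.80780 rad → d = 6371·c ≈ 11517.51 km.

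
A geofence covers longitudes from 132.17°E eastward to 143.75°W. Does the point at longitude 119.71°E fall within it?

No

Band width going east from +132.17° to -143.75°: ((-143.75 − 132.17) mod 360) = 84.08°.
Offset of +119.71° east of the west edge: ((119.71 − 132.17) mod 360) = 347.54°.
347.54° > 84.08° ⇒ outside.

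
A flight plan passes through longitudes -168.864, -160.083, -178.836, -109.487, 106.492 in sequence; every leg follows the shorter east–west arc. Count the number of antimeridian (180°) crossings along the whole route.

1

Leg 1: -168.864° → -160.083°, shortest Δλ = 8.781° (east) — does not cross 180°.
Leg 2: -160.083° → -178.836°, shortest Δλ = -18.753° (west) — does not cross 180°.
Leg 3: -178.836° → -109.487°, shortest Δλ = 69.349° (east) — does not cross 180°.
Leg 4: -109.487° → +106.492°, shortest Δλ = -144.021° (west) — crosses 180°.
Total crossings: 1.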